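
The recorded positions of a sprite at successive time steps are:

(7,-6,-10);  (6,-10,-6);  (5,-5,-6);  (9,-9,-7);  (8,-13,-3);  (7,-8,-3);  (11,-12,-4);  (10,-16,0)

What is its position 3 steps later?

Step-to-step displacements: (-1,-4,+4), (-1,+5,+0), (+4,-4,-1), (-1,-4,+4), (-1,+5,+0), (+4,-4,-1), (-1,-4,+4) — a repeating cycle of length 3.
step 8: apply (-1,+5,+0) → (9,-11,0)
step 9: apply (+4,-4,-1) → (13,-15,-1)
step 10: apply (-1,-4,+4) → (12,-19,3)

(12,-19,3)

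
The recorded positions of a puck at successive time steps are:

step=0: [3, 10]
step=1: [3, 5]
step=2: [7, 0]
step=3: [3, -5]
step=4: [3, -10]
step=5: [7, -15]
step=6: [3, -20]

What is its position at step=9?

First: cycles through 3, 3, 7 every 3 steps. Step 9 lands at position 0 of the cycle → 3.
Second: linear, -5 per step → -35 at step 9.

[3, -35]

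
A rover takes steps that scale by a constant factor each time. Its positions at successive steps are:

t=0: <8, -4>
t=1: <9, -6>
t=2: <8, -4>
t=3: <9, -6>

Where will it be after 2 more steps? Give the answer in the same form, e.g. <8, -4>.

<9, -6>

Step-to-step displacements: <+1, -2>, <-1, +2>, <+1, -2>; each is -1× the previous.
step 4: <9, -6> + <-1, +2> → <8, -4>
step 5: <8, -4> + <+1, -2> → <9, -6>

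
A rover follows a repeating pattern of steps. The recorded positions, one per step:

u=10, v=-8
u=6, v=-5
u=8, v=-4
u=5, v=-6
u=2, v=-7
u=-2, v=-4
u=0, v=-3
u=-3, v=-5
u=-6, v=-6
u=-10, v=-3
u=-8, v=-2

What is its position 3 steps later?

Differencing gives (-4, +3), (+2, +1), (-3, -2), (-3, -1), (-4, +3), (+2, +1), (-3, -2), (-3, -1), (-4, +3), (+2, +1). This is the pattern (-4, +3), (+2, +1), (-3, -2), (-3, -1) repeated.
step 11: apply (-3, -2) → u=-11, v=-4
step 12: apply (-3, -1) → u=-14, v=-5
step 13: apply (-4, +3) → u=-18, v=-2

u=-18, v=-2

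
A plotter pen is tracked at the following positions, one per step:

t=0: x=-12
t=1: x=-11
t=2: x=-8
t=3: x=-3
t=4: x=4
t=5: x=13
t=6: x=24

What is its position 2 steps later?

Successive displacements: +1, +3, +5, +7, +9, +11 — each changes by +2.
step 7: 24 + 13 → x=37
step 8: 37 + 15 → x=52

x=52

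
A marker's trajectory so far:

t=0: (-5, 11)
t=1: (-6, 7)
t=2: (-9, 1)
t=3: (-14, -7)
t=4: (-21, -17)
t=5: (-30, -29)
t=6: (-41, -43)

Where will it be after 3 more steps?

(-86, -97)

First differences are (-1, -4), (-3, -6), (-5, -8), (-7, -10), (-9, -12), (-11, -14); their common second difference is (-2, -2) (constant acceleration).
step 7: (-41, -43) + (-13, -16) → (-54, -59)
step 8: (-54, -59) + (-15, -18) → (-69, -77)
step 9: (-69, -77) + (-17, -20) → (-86, -97)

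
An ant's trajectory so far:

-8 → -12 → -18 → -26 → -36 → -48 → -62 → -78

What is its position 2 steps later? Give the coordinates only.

Taking differences between consecutive positions: -4, -6, -8, -10, -12, -14, -16. These grow by -2 each step.
step 8: -78 − 18 → -96
step 9: -96 − 20 → -116

-116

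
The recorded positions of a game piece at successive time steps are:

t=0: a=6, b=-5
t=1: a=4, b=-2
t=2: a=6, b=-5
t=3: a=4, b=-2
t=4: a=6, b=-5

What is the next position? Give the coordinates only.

Step-to-step displacements: (-2, +3), (+2, -3), (-2, +3), (+2, -3); each is -1× the previous.
step 5: a=6, b=-5 + (-2, +3) → a=4, b=-2

a=4, b=-2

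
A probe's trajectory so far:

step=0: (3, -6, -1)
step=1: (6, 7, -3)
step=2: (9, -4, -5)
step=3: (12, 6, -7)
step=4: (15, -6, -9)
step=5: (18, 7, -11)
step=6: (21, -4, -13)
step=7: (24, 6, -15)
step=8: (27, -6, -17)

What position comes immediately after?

(30, 7, -19)

First: linear, +3 per step → 30 at step 9.
Second: cycles through -6, 7, -4, 6 every 4 steps. Step 9 lands at position 1 of the cycle → 7.
Third: linear, -2 per step → -19 at step 9.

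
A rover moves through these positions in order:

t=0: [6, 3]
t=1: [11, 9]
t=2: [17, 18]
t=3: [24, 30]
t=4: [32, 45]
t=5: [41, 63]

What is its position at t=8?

Successive displacements: [+5, +6], [+6, +9], [+7, +12], [+8, +15], [+9, +18] — each changes by [+1, +3].
step 6: [41, 63] + [+10, +21] → [51, 84]
step 7: [51, 84] + [+11, +24] → [62, 108]
step 8: [62, 108] + [+12, +27] → [74, 135]

[74, 135]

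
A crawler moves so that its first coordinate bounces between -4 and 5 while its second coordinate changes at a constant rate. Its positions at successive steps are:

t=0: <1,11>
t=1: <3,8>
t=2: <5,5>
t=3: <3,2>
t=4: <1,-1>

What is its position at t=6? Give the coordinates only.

The first coordinate travels 2 per step and bounces off the walls at -4 and 5.
  step 5: 1 → -1
  step 6: -1 → -3
The second coordinate changes by -3 each step: at step 6 it is -7.

<-3,-7>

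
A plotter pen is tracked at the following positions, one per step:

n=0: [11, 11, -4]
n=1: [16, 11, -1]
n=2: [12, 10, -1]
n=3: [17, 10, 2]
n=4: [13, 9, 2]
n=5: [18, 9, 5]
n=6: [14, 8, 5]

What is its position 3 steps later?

Step-to-step displacements: [+5, +0, +3], [-4, -1, +0], [+5, +0, +3], [-4, -1, +0], [+5, +0, +3], [-4, -1, +0] — a repeating cycle of length 2.
step 7: apply [+5, +0, +3] → [19, 8, 8]
step 8: apply [-4, -1, +0] → [15, 7, 8]
step 9: apply [+5, +0, +3] → [20, 7, 11]

[20, 7, 11]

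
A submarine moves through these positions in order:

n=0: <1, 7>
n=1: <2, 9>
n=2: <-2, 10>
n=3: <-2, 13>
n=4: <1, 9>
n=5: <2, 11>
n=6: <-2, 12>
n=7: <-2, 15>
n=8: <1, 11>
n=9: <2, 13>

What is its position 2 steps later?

Step-to-step displacements: <+1, +2>, <-4, +1>, <+0, +3>, <+3, -4>, <+1, +2>, <-4, +1>, <+0, +3>, <+3, -4>, <+1, +2> — a repeating cycle of length 4.
step 10: apply <-4, +1> → <-2, 14>
step 11: apply <+0, +3> → <-2, 17>

<-2, 17>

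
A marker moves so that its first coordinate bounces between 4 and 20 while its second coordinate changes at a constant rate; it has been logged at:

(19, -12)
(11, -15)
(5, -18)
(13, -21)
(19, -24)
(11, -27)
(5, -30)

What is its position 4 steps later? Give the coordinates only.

(5, -42)

The first coordinate travels 8 per step and bounces off the walls at 4 and 20.
  step 7: 5 → 13
  step 8: 13 → 19
  step 9: 19 → 11
  step 10: 11 → 5
The second coordinate changes by -3 each step: at step 10 it is -42.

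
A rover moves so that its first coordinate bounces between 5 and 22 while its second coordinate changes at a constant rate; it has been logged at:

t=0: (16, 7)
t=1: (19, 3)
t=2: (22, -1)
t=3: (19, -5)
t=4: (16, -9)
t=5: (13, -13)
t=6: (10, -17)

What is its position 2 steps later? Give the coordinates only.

(6, -25)

The first coordinate reflects between 5 and 22, moving 3 per step.
  step 7: 10 → 7
  step 8: 7 → 6
The second coordinate changes by -4 each step: at step 8 it is -25.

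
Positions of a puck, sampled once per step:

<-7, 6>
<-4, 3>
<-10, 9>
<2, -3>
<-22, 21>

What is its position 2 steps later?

The jumps are <+3, -3>, <-6, +6>, <+12, -12>, <-24, +24> — a geometric progression with ratio -2.
step 5: <-22, 21> + <+48, -48> → <26, -27>
step 6: <26, -27> + <-96, +96> → <-70, 69>

<-70, 69>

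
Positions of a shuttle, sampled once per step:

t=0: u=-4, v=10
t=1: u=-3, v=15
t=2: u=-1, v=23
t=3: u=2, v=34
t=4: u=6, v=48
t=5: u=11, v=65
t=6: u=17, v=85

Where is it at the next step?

u=24, v=108

First differences are (+1, +5), (+2, +8), (+3, +11), (+4, +14), (+5, +17), (+6, +20); their common second difference is (+1, +3) (constant acceleration).
step 7: u=17, v=85 + (+7, +23) → u=24, v=108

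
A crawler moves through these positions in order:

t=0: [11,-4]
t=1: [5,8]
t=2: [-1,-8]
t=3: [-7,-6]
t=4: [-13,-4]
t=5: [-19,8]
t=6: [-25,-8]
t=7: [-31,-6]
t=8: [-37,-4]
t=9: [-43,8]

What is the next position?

First: linear, -6 per step → -49 at step 10.
Second: cycles through -4, 8, -8, -6 every 4 steps. Step 10 lands at position 2 of the cycle → -8.

[-49,-8]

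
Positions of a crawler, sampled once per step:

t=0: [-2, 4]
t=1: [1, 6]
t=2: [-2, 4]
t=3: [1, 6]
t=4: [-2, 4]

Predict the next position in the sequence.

Consecutive displacements [+3, +2], [-3, -2], [+3, +2], [-3, -2] scale by a factor of -1 each step.
step 5: [-2, 4] + [+3, +2] → [1, 6]

[1, 6]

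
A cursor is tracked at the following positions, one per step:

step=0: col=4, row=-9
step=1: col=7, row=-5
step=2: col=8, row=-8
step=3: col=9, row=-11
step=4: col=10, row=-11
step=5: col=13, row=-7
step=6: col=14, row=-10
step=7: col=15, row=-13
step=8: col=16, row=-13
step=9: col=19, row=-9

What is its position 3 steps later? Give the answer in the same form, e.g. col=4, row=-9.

The moves between consecutive positions are (+3, +4), (+1, -3), (+1, -3), (+1, +0), (+3, +4), (+1, -3), (+1, -3), (+1, +0), (+3, +4); they repeat the 4-cycle [(+3, +4), (+1, -3), (+1, -3), (+1, +0)].
step 10: apply (+1, -3) → col=20, row=-12
step 11: apply (+1, -3) → col=21, row=-15
step 12: apply (+1, +0) → col=22, row=-15

col=22, row=-15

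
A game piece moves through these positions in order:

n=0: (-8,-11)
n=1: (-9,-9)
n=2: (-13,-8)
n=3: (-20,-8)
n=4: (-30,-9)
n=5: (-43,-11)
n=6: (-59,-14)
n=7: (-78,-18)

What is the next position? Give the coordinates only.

(-100,-23)

First differences are (-1,+2), (-4,+1), (-7,+0), (-10,-1), (-13,-2), (-16,-3), (-19,-4); their common second difference is (-3,-1) (constant acceleration).
step 8: (-78,-18) + (-22,-5) → (-100,-23)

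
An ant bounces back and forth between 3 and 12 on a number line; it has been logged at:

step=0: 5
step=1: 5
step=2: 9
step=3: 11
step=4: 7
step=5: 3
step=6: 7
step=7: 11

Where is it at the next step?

The value travels 4 per step and bounces off the walls at 3 and 12.
  step 8: 11 → 9

9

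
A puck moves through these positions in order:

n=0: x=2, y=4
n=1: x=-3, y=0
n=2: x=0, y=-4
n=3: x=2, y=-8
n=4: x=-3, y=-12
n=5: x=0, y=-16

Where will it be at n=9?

The x coordinate repeats the cycle [2, -3, 0] with period 3; step 9 mod 3 = 0, giving 2.
The y coordinate changes by -4 each step, so at step 9 it is 4 + 9·(-4) = -32.

x=2, y=-32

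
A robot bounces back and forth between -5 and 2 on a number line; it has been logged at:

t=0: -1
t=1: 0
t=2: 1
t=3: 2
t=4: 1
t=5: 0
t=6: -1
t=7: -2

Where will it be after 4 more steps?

-4

The value reflects between -5 and 2, moving 1 per step.
  step 8: -2 → -3
  step 9: -3 → -4
  step 10: -4 → -5
  step 11: -5 → -4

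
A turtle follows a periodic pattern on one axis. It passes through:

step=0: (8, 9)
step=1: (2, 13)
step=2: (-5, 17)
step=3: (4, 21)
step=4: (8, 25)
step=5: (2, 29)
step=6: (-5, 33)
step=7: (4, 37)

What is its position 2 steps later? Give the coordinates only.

First: cycles through 8, 2, -5, 4 every 4 steps. Step 9 lands at position 1 of the cycle → 2.
Second: linear, +4 per step → 45 at step 9.

(2, 45)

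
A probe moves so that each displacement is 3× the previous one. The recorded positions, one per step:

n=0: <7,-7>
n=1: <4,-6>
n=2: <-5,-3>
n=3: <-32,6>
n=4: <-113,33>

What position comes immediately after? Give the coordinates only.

The jumps are <-3,+1>, <-9,+3>, <-27,+9>, <-81,+27> — a geometric progression with ratio 3.
step 5: <-113,33> + <-243,+81> → <-356,114>

<-356,114>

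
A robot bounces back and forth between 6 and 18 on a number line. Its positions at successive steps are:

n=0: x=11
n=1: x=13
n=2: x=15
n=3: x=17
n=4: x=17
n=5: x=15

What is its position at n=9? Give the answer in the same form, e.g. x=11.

The value reflects between 6 and 18, moving 2 per step.
  step 6: 15 → 13
  step 7: 13 → 11
  step 8: 11 → 9
  step 9: 9 → 7

x=7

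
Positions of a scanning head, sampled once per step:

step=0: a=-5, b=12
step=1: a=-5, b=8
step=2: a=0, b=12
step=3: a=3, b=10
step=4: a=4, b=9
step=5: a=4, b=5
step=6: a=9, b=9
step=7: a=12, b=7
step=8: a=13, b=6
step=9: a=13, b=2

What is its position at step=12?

Differencing gives (+0, -4), (+5, +4), (+3, -2), (+1, -1), (+0, -4), (+5, +4), (+3, -2), (+1, -1), (+0, -4). This is the pattern (+0, -4), (+5, +4), (+3, -2), (+1, -1) repeated.
step 10: apply (+5, +4) → a=18, b=6
step 11: apply (+3, -2) → a=21, b=4
step 12: apply (+1, -1) → a=22, b=3

a=22, b=3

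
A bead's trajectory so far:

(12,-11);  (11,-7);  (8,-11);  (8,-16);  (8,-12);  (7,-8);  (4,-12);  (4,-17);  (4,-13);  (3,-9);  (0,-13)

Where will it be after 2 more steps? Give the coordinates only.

(0,-14)

The moves between consecutive positions are (-1,+4), (-3,-4), (+0,-5), (+0,+4), (-1,+4), (-3,-4), (+0,-5), (+0,+4), (-1,+4), (-3,-4); they repeat the 4-cycle [(-1,+4), (-3,-4), (+0,-5), (+0,+4)].
step 11: apply (+0,-5) → (0,-18)
step 12: apply (+0,+4) → (0,-14)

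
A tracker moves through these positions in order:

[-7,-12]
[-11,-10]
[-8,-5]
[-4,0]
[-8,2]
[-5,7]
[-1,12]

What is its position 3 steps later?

The moves between consecutive positions are [-4,+2], [+3,+5], [+4,+5], [-4,+2], [+3,+5], [+4,+5]; they repeat the 3-cycle [[-4,+2], [+3,+5], [+4,+5]].
step 7: apply [-4,+2] → [-5,14]
step 8: apply [+3,+5] → [-2,19]
step 9: apply [+4,+5] → [2,24]

[2,24]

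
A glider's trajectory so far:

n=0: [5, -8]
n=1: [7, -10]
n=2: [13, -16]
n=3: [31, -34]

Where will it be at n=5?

[247, -250]

The jumps are [+2, -2], [+6, -6], [+18, -18] — a geometric progression with ratio 3.
step 4: [31, -34] + [+54, -54] → [85, -88]
step 5: [85, -88] + [+162, -162] → [247, -250]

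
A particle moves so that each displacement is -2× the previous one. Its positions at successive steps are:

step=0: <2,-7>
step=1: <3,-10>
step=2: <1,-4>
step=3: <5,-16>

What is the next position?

Step-to-step displacements: <+1,-3>, <-2,+6>, <+4,-12>; each is -2× the previous.
step 4: <5,-16> + <-8,+24> → <-3,8>

<-3,8>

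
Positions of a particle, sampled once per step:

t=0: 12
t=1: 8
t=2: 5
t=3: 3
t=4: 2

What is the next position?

2

Successive displacements: -4, -3, -2, -1 — each changes by +1.
step 5: 2 + 0 → 2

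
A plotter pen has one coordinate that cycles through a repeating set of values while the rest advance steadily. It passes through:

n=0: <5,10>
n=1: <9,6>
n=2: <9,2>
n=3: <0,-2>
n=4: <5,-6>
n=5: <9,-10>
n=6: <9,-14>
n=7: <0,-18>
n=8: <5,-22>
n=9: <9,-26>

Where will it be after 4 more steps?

<9,-42>

First: cycles through 5, 9, 9, 0 every 4 steps. Step 13 lands at position 1 of the cycle → 9.
Second: linear, -4 per step → -42 at step 13.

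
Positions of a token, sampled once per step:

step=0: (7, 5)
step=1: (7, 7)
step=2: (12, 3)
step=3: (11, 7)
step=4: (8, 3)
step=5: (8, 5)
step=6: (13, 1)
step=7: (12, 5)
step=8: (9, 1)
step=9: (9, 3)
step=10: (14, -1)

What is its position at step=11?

Differencing gives (+0, +2), (+5, -4), (-1, +4), (-3, -4), (+0, +2), (+5, -4), (-1, +4), (-3, -4), (+0, +2), (+5, -4). This is the pattern (+0, +2), (+5, -4), (-1, +4), (-3, -4) repeated.
step 11: apply (-1, +4) → (13, 3)

(13, 3)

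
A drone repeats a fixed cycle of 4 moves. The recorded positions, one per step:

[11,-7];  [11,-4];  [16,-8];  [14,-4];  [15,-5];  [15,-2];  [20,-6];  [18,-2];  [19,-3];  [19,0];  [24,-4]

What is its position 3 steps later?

Step-to-step displacements: [+0,+3], [+5,-4], [-2,+4], [+1,-1], [+0,+3], [+5,-4], [-2,+4], [+1,-1], [+0,+3], [+5,-4] — a repeating cycle of length 4.
step 11: apply [-2,+4] → [22,0]
step 12: apply [+1,-1] → [23,-1]
step 13: apply [+0,+3] → [23,2]

[23,2]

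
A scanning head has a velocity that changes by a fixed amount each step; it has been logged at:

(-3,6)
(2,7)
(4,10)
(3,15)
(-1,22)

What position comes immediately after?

(-8,31)

First differences are (+5,+1), (+2,+3), (-1,+5), (-4,+7); their common second difference is (-3,+2) (constant acceleration).
step 5: (-1,22) + (-7,+9) → (-8,31)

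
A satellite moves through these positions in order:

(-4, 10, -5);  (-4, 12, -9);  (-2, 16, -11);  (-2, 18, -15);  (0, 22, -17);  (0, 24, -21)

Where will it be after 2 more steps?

Step-to-step displacements: (+0, +2, -4), (+2, +4, -2), (+0, +2, -4), (+2, +4, -2), (+0, +2, -4) — a repeating cycle of length 2.
step 6: apply (+2, +4, -2) → (2, 28, -23)
step 7: apply (+0, +2, -4) → (2, 30, -27)

(2, 30, -27)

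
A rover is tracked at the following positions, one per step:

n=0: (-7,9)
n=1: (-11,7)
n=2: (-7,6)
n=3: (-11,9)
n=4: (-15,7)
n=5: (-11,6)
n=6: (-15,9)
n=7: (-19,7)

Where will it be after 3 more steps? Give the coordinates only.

(-23,7)

Differencing gives (-4,-2), (+4,-1), (-4,+3), (-4,-2), (+4,-1), (-4,+3), (-4,-2). This is the pattern (-4,-2), (+4,-1), (-4,+3) repeated.
step 8: apply (+4,-1) → (-15,6)
step 9: apply (-4,+3) → (-19,9)
step 10: apply (-4,-2) → (-23,7)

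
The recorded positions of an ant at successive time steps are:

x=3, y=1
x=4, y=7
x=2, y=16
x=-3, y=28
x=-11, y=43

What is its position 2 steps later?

Taking differences between consecutive positions: (+1, +6), (-2, +9), (-5, +12), (-8, +15). These grow by (-3, +3) each step.
step 5: x=-11, y=43 + (-11, +18) → x=-22, y=61
step 6: x=-22, y=61 + (-14, +21) → x=-36, y=82

x=-36, y=82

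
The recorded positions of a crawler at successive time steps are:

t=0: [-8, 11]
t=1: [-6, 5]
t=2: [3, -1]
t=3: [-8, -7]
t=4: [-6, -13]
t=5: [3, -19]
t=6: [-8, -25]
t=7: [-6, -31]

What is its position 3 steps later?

[-6, -49]

First: cycles through -8, -6, 3 every 3 steps. Step 10 lands at position 1 of the cycle → -6.
Second: linear, -6 per step → -49 at step 10.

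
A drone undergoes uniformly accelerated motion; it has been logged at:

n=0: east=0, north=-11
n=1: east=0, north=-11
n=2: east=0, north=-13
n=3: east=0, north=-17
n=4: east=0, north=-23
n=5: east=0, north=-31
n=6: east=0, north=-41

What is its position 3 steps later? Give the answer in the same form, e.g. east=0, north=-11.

Taking differences between consecutive positions: (+0, +0), (+0, -2), (+0, -4), (+0, -6), (+0, -8), (+0, -10). These grow by (+0, -2) each step.
step 7: east=0, north=-41 + (+0, -12) → east=0, north=-53
step 8: east=0, north=-53 + (+0, -14) → east=0, north=-67
step 9: east=0, north=-67 + (+0, -16) → east=0, north=-83

east=0, north=-83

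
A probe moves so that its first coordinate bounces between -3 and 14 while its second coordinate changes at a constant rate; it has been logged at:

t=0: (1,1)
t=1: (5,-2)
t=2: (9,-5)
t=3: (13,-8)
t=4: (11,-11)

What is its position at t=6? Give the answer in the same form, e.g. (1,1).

The first coordinate travels 4 per step and bounces off the walls at -3 and 14.
  step 5: 11 → 7
  step 6: 7 → 3
The second coordinate changes by -3 each step: at step 6 it is -17.

(3,-17)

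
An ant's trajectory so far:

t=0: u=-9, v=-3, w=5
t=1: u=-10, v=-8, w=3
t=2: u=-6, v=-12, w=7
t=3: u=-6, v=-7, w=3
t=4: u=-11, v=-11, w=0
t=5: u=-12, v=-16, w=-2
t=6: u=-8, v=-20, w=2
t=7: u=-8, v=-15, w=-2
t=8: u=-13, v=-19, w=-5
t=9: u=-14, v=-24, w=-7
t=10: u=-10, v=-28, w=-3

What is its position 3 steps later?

u=-16, v=-32, w=-12

Step-to-step displacements: (-1,-5,-2), (+4,-4,+4), (+0,+5,-4), (-5,-4,-3), (-1,-5,-2), (+4,-4,+4), (+0,+5,-4), (-5,-4,-3), (-1,-5,-2), (+4,-4,+4) — a repeating cycle of length 4.
step 11: apply (+0,+5,-4) → u=-10, v=-23, w=-7
step 12: apply (-5,-4,-3) → u=-15, v=-27, w=-10
step 13: apply (-1,-5,-2) → u=-16, v=-32, w=-12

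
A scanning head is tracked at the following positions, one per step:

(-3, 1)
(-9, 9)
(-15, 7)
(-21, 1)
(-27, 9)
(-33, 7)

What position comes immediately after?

(-39, 1)

First: linear, -6 per step → -39 at step 6.
Second: cycles through 1, 9, 7 every 3 steps. Step 6 lands at position 0 of the cycle → 1.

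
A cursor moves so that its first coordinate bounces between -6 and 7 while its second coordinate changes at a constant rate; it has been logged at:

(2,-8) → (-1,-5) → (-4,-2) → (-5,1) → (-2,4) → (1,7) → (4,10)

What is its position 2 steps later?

(4,16)

The first coordinate travels 3 per step and bounces off the walls at -6 and 7.
  step 7: 4 → 7
  step 8: 7 → 4
The second coordinate changes by +3 each step: at step 8 it is 16.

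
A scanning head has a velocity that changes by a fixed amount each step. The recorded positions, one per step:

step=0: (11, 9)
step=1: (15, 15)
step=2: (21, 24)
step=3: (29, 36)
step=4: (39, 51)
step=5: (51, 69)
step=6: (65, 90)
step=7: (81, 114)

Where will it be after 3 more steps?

First differences are (+4, +6), (+6, +9), (+8, +12), (+10, +15), (+12, +18), (+14, +21), (+16, +24); their common second difference is (+2, +3) (constant acceleration).
step 8: (81, 114) + (+18, +27) → (99, 141)
step 9: (99, 141) + (+20, +30) → (119, 171)
step 10: (119, 171) + (+22, +33) → (141, 204)

(141, 204)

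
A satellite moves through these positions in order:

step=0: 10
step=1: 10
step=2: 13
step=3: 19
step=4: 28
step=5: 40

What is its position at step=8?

Taking differences between consecutive positions: +0, +3, +6, +9, +12. These grow by +3 each step.
step 6: 40 + 15 → 55
step 7: 55 + 18 → 73
step 8: 73 + 21 → 94

94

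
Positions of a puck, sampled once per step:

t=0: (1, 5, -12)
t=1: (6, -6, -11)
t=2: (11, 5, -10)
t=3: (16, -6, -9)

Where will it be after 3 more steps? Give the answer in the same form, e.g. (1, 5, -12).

(31, 5, -6)

The first coordinate changes by +5 each step, so at step 6 it is 1 + 6·(5) = 31.
The second coordinate repeats the cycle [5, -6] with period 2; step 6 mod 2 = 0, giving 5.
The third coordinate changes by +1 each step, so at step 6 it is -12 + 6·(1) = -6.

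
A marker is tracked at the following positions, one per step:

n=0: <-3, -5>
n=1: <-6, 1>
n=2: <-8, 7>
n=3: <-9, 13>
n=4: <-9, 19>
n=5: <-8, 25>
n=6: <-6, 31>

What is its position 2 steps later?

Taking differences between consecutive positions: <-3, +6>, <-2, +6>, <-1, +6>, <+0, +6>, <+1, +6>, <+2, +6>. These grow by <+1, +0> each step.
step 7: <-6, 31> + <+3, +6> → <-3, 37>
step 8: <-3, 37> + <+4, +6> → <1, 43>

<1, 43>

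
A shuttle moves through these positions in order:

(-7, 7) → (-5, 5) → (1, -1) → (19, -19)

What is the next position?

Consecutive displacements (+2, -2), (+6, -6), (+18, -18) scale by a factor of 3 each step.
step 4: (19, -19) + (+54, -54) → (73, -73)

(73, -73)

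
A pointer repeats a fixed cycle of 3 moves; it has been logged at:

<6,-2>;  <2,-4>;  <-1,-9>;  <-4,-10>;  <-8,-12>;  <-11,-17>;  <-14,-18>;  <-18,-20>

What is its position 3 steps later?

Step-to-step displacements: <-4,-2>, <-3,-5>, <-3,-1>, <-4,-2>, <-3,-5>, <-3,-1>, <-4,-2> — a repeating cycle of length 3.
step 8: apply <-3,-5> → <-21,-25>
step 9: apply <-3,-1> → <-24,-26>
step 10: apply <-4,-2> → <-28,-28>

<-28,-28>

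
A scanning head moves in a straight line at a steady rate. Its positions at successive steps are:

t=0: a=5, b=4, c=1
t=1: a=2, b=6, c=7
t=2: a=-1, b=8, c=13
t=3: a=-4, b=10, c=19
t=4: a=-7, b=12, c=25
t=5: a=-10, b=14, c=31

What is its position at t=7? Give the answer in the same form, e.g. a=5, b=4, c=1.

a=-16, b=18, c=43

The position changes by (-3,+2,+6) every step.
step 6: a=-10, b=14, c=31 + (-3,+2,+6) → a=-13, b=16, c=37
step 7: a=-13, b=16, c=37 + (-3,+2,+6) → a=-16, b=18, c=43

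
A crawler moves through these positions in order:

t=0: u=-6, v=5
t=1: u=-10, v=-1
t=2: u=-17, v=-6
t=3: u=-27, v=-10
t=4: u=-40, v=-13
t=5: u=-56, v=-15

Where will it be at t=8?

Taking differences between consecutive positions: (-4,-6), (-7,-5), (-10,-4), (-13,-3), (-16,-2). These grow by (-3,+1) each step.
step 6: u=-56, v=-15 + (-19,-1) → u=-75, v=-16
step 7: u=-75, v=-16 + (-22,+0) → u=-97, v=-16
step 8: u=-97, v=-16 + (-25,+1) → u=-122, v=-15

u=-122, v=-15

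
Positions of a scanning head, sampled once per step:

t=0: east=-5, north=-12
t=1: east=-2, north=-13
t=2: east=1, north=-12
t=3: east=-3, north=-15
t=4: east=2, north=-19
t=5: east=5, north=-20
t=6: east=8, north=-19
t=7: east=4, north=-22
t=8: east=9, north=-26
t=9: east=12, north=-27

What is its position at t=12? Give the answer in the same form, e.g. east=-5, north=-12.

Step-to-step displacements: (+3,-1), (+3,+1), (-4,-3), (+5,-4), (+3,-1), (+3,+1), (-4,-3), (+5,-4), (+3,-1) — a repeating cycle of length 4.
step 10: apply (+3,+1) → east=15, north=-26
step 11: apply (-4,-3) → east=11, north=-29
step 12: apply (+5,-4) → east=16, north=-33

east=16, north=-33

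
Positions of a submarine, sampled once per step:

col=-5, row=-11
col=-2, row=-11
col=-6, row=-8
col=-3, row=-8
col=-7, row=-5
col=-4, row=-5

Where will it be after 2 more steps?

Differencing gives (+3,+0), (-4,+3), (+3,+0), (-4,+3), (+3,+0). This is the pattern (+3,+0), (-4,+3) repeated.
step 6: apply (-4,+3) → col=-8, row=-2
step 7: apply (+3,+0) → col=-5, row=-2

col=-5, row=-2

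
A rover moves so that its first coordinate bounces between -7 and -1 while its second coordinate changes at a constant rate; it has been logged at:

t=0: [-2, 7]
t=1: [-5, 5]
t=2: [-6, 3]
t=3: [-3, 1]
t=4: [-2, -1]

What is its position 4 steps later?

The first coordinate travels 3 per step and bounces off the walls at -7 and -1.
  step 5: -2 → -5
  step 6: -5 → -6
  step 7: -6 → -3
  step 8: -3 → -2
The second coordinate changes by -2 each step: at step 8 it is -9.

[-2, -9]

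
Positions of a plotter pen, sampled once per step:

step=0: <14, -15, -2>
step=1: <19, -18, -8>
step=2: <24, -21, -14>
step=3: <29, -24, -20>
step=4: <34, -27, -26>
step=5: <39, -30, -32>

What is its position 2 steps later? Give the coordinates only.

Constant displacement of <+5, -3, -6> per step.
step 6: <39, -30, -32> + <+5, -3, -6> → <44, -33, -38>
step 7: <44, -33, -38> + <+5, -3, -6> → <49, -36, -44>

<49, -36, -44>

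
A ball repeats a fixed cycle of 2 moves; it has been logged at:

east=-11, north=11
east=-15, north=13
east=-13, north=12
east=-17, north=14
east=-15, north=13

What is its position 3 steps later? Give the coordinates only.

east=-21, north=16

Step-to-step displacements: (-4,+2), (+2,-1), (-4,+2), (+2,-1) — a repeating cycle of length 2.
step 5: apply (-4,+2) → east=-19, north=15
step 6: apply (+2,-1) → east=-17, north=14
step 7: apply (-4,+2) → east=-21, north=16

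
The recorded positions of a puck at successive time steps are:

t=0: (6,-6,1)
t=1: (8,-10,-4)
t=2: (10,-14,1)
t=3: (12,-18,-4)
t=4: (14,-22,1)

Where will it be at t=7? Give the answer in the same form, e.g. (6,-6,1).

The first coordinate changes by +2 each step, so at step 7 it is 6 + 7·(2) = 20.
The second coordinate changes by -4 each step, so at step 7 it is -6 + 7·(-4) = -34.
The third coordinate repeats the cycle [1, -4] with period 2; step 7 mod 2 = 1, giving -4.

(20,-34,-4)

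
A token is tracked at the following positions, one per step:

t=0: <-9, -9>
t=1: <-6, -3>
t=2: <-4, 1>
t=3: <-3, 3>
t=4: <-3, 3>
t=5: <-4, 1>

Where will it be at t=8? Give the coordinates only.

<-13, -17>

Successive displacements: <+3, +6>, <+2, +4>, <+1, +2>, <+0, +0>, <-1, -2> — each changes by <-1, -2>.
step 6: <-4, 1> + <-2, -4> → <-6, -3>
step 7: <-6, -3> + <-3, -6> → <-9, -9>
step 8: <-9, -9> + <-4, -8> → <-13, -17>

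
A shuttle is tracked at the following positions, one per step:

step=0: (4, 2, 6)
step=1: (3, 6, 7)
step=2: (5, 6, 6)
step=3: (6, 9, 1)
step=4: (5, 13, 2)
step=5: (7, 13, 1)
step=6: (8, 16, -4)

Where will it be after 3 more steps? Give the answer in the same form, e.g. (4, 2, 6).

Step-to-step displacements: (-1, +4, +1), (+2, +0, -1), (+1, +3, -5), (-1, +4, +1), (+2, +0, -1), (+1, +3, -5) — a repeating cycle of length 3.
step 7: apply (-1, +4, +1) → (7, 20, -3)
step 8: apply (+2, +0, -1) → (9, 20, -4)
step 9: apply (+1, +3, -5) → (10, 23, -9)

(10, 23, -9)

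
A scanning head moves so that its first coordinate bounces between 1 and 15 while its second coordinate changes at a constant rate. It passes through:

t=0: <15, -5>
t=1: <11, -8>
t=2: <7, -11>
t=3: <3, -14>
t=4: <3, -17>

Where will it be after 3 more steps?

<15, -26>

The first coordinate travels 4 per step and bounces off the walls at 1 and 15.
  step 5: 3 → 7
  step 6: 7 → 11
  step 7: 11 → 15
The second coordinate changes by -3 each step: at step 7 it is -26.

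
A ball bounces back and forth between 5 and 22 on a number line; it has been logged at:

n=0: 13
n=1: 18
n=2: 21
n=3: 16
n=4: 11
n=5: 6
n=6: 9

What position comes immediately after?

The value travels 5 per step and bounces off the walls at 5 and 22.
  step 7: 9 → 14

14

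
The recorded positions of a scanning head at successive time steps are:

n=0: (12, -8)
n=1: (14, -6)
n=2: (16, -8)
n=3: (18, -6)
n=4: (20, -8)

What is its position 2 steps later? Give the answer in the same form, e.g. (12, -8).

First: linear, +2 per step → 24 at step 6.
Second: cycles through -8, -6 every 2 steps. Step 6 lands at position 0 of the cycle → -8.

(24, -8)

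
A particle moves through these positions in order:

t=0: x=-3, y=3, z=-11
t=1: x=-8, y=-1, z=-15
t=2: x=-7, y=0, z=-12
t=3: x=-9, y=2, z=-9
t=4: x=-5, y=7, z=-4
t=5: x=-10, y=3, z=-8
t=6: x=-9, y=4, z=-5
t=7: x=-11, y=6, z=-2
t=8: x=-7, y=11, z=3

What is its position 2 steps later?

The moves between consecutive positions are (-5, -4, -4), (+1, +1, +3), (-2, +2, +3), (+4, +5, +5), (-5, -4, -4), (+1, +1, +3), (-2, +2, +3), (+4, +5, +5); they repeat the 4-cycle [(-5, -4, -4), (+1, +1, +3), (-2, +2, +3), (+4, +5, +5)].
step 9: apply (-5, -4, -4) → x=-12, y=7, z=-1
step 10: apply (+1, +1, +3) → x=-11, y=8, z=2

x=-11, y=8, z=2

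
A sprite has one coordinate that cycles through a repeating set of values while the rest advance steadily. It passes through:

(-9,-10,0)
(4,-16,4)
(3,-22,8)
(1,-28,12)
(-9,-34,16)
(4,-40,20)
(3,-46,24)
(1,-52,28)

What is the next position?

(-9,-58,32)

First: cycles through -9, 4, 3, 1 every 4 steps. Step 8 lands at position 0 of the cycle → -9.
Second: linear, -6 per step → -58 at step 8.
Third: linear, +4 per step → 32 at step 8.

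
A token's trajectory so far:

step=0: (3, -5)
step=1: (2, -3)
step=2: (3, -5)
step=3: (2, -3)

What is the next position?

(3, -5)

Step-to-step displacements: (-1, +2), (+1, -2), (-1, +2); each is -1× the previous.
step 4: (2, -3) + (+1, -2) → (3, -5)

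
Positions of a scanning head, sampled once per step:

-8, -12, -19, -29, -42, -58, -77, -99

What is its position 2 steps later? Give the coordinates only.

-152

Taking differences between consecutive positions: -4, -7, -10, -13, -16, -19, -22. These grow by -3 each step.
step 8: -99 − 25 → -124
step 9: -124 − 28 → -152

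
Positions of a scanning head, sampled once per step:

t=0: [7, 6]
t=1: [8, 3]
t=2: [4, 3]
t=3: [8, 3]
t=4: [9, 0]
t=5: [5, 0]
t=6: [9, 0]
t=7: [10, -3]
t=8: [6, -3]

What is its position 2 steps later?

Step-to-step displacements: [+1, -3], [-4, +0], [+4, +0], [+1, -3], [-4, +0], [+4, +0], [+1, -3], [-4, +0] — a repeating cycle of length 3.
step 9: apply [+4, +0] → [10, -3]
step 10: apply [+1, -3] → [11, -6]

[11, -6]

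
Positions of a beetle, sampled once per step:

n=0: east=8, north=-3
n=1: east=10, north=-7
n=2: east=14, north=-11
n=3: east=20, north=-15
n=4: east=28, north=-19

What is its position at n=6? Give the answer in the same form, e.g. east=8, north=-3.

Successive displacements: (+2, -4), (+4, -4), (+6, -4), (+8, -4) — each changes by (+2, +0).
step 5: east=28, north=-19 + (+10, -4) → east=38, north=-23
step 6: east=38, north=-23 + (+12, -4) → east=50, north=-27

east=50, north=-27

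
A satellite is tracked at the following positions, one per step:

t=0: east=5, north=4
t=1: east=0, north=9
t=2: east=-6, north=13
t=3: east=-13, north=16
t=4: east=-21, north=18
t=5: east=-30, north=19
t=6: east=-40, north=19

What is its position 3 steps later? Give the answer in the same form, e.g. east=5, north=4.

Taking differences between consecutive positions: (-5, +5), (-6, +4), (-7, +3), (-8, +2), (-9, +1), (-10, +0). These grow by (-1, -1) each step.
step 7: east=-40, north=19 + (-11, -1) → east=-51, north=18
step 8: east=-51, north=18 + (-12, -2) → east=-63, north=16
step 9: east=-63, north=16 + (-13, -3) → east=-76, north=13

east=-76, north=13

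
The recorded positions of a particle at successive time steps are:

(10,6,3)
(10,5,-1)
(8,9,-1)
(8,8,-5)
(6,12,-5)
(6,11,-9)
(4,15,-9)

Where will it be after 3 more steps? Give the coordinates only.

Step-to-step displacements: (+0,-1,-4), (-2,+4,+0), (+0,-1,-4), (-2,+4,+0), (+0,-1,-4), (-2,+4,+0) — a repeating cycle of length 2.
step 7: apply (+0,-1,-4) → (4,14,-13)
step 8: apply (-2,+4,+0) → (2,18,-13)
step 9: apply (+0,-1,-4) → (2,17,-17)

(2,17,-17)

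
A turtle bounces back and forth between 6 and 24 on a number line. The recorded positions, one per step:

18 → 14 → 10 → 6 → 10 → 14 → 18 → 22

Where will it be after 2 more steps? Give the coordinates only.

18

The value reflects between 6 and 24, moving 4 per step.
  step 8: 22 → 22
  step 9: 22 → 18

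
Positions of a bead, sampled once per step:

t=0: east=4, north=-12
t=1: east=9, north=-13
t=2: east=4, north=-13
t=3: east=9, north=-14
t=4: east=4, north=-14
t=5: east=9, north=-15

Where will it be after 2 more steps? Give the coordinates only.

east=9, north=-16

The moves between consecutive positions are (+5,-1), (-5,+0), (+5,-1), (-5,+0), (+5,-1); they repeat the 2-cycle [(+5,-1), (-5,+0)].
step 6: apply (-5,+0) → east=4, north=-15
step 7: apply (+5,-1) → east=9, north=-16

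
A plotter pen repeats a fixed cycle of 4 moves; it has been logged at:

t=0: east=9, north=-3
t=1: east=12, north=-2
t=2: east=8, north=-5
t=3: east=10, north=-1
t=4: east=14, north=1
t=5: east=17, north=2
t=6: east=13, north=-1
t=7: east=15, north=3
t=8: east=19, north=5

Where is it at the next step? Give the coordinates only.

east=22, north=6

Differencing gives (+3,+1), (-4,-3), (+2,+4), (+4,+2), (+3,+1), (-4,-3), (+2,+4), (+4,+2). This is the pattern (+3,+1), (-4,-3), (+2,+4), (+4,+2) repeated.
step 9: apply (+3,+1) → east=22, north=6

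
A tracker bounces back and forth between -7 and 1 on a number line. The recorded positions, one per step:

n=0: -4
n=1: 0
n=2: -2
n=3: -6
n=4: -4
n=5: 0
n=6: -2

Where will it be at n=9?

The value reflects between -7 and 1, moving 4 per step.
  step 7: -2 → -6
  step 8: -6 → -4
  step 9: -4 → 0

0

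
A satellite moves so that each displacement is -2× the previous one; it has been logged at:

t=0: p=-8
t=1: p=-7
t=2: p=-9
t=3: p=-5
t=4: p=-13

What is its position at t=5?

p=3

The jumps are +1, -2, +4, -8 — a geometric progression with ratio -2.
step 5: -13 + 16 → p=3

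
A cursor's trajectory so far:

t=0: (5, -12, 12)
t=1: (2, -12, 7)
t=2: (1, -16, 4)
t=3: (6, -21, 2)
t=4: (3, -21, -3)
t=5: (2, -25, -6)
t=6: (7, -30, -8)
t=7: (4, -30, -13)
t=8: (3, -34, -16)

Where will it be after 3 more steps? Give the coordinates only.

(4, -43, -26)

Step-to-step displacements: (-3, +0, -5), (-1, -4, -3), (+5, -5, -2), (-3, +0, -5), (-1, -4, -3), (+5, -5, -2), (-3, +0, -5), (-1, -4, -3) — a repeating cycle of length 3.
step 9: apply (+5, -5, -2) → (8, -39, -18)
step 10: apply (-3, +0, -5) → (5, -39, -23)
step 11: apply (-1, -4, -3) → (4, -43, -26)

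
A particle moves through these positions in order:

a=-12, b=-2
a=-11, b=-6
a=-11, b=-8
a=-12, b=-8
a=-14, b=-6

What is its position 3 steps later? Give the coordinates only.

a=-26, b=12

First differences are (+1, -4), (+0, -2), (-1, +0), (-2, +2); their common second difference is (-1, +2) (constant acceleration).
step 5: a=-14, b=-6 + (-3, +4) → a=-17, b=-2
step 6: a=-17, b=-2 + (-4, +6) → a=-21, b=4
step 7: a=-21, b=4 + (-5, +8) → a=-26, b=12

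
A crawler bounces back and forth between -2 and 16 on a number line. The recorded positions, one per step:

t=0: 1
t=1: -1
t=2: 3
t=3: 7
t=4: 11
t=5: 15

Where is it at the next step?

13

The value travels 4 per step and bounces off the walls at -2 and 16.
  step 6: 15 → 13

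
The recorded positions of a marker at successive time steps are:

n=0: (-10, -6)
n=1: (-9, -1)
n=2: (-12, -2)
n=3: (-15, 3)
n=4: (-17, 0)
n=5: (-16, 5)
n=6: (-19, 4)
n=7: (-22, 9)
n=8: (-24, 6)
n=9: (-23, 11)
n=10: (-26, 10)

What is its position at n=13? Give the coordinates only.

The moves between consecutive positions are (+1, +5), (-3, -1), (-3, +5), (-2, -3), (+1, +5), (-3, -1), (-3, +5), (-2, -3), (+1, +5), (-3, -1); they repeat the 4-cycle [(+1, +5), (-3, -1), (-3, +5), (-2, -3)].
step 11: apply (-3, +5) → (-29, 15)
step 12: apply (-2, -3) → (-31, 12)
step 13: apply (+1, +5) → (-30, 17)

(-30, 17)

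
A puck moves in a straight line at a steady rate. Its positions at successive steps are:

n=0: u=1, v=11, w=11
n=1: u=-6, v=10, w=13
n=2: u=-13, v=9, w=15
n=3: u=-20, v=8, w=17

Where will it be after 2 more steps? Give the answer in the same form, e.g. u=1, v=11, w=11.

u=-34, v=6, w=21

Each step adds (-7, -1, +2) to the position.
step 4: u=-20, v=8, w=17 + (-7, -1, +2) → u=-27, v=7, w=19
step 5: u=-27, v=7, w=19 + (-7, -1, +2) → u=-34, v=6, w=21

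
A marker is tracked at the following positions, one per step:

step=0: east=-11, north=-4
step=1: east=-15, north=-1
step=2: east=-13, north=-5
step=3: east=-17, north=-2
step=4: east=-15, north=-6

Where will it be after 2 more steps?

The moves between consecutive positions are (-4, +3), (+2, -4), (-4, +3), (+2, -4); they repeat the 2-cycle [(-4, +3), (+2, -4)].
step 5: apply (-4, +3) → east=-19, north=-3
step 6: apply (+2, -4) → east=-17, north=-7

east=-17, north=-7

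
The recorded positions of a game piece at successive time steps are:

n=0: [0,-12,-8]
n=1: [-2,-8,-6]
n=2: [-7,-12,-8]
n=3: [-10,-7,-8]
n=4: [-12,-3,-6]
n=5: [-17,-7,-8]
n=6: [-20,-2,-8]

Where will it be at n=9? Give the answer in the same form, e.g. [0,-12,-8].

[-30,3,-8]

The moves between consecutive positions are [-2,+4,+2], [-5,-4,-2], [-3,+5,+0], [-2,+4,+2], [-5,-4,-2], [-3,+5,+0]; they repeat the 3-cycle [[-2,+4,+2], [-5,-4,-2], [-3,+5,+0]].
step 7: apply [-2,+4,+2] → [-22,2,-6]
step 8: apply [-5,-4,-2] → [-27,-2,-8]
step 9: apply [-3,+5,+0] → [-30,3,-8]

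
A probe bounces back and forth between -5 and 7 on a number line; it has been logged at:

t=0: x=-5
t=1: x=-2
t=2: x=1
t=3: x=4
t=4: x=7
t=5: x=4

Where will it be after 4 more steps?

x=-2

The value travels 3 per step and bounces off the walls at -5 and 7.
  step 6: 4 → 1
  step 7: 1 → -2
  step 8: -2 → -5
  step 9: -5 → -2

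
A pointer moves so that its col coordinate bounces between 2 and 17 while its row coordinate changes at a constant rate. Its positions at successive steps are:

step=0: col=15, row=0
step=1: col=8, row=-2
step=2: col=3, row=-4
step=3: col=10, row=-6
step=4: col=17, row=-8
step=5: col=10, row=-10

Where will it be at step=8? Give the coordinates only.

The col coordinate travels 7 per step and bounces off the walls at 2 and 17.
  step 6: 10 → 3
  step 7: 3 → 8
  step 8: 8 → 15
The row coordinate changes by -2 each step: at step 8 it is -16.

col=15, row=-16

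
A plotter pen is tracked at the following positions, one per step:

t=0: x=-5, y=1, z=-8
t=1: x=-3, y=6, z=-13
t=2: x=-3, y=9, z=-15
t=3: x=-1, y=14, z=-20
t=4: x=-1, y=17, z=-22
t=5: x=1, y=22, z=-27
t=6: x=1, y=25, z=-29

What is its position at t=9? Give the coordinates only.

Differencing gives (+2, +5, -5), (+0, +3, -2), (+2, +5, -5), (+0, +3, -2), (+2, +5, -5), (+0, +3, -2). This is the pattern (+2, +5, -5), (+0, +3, -2) repeated.
step 7: apply (+2, +5, -5) → x=3, y=30, z=-34
step 8: apply (+0, +3, -2) → x=3, y=33, z=-36
step 9: apply (+2, +5, -5) → x=5, y=38, z=-41

x=5, y=38, z=-41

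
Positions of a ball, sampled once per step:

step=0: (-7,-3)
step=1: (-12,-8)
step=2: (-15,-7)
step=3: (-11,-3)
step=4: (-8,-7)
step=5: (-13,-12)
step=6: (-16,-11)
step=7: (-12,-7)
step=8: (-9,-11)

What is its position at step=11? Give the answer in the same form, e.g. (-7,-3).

(-13,-11)

The moves between consecutive positions are (-5,-5), (-3,+1), (+4,+4), (+3,-4), (-5,-5), (-3,+1), (+4,+4), (+3,-4); they repeat the 4-cycle [(-5,-5), (-3,+1), (+4,+4), (+3,-4)].
step 9: apply (-5,-5) → (-14,-16)
step 10: apply (-3,+1) → (-17,-15)
step 11: apply (+4,+4) → (-13,-11)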